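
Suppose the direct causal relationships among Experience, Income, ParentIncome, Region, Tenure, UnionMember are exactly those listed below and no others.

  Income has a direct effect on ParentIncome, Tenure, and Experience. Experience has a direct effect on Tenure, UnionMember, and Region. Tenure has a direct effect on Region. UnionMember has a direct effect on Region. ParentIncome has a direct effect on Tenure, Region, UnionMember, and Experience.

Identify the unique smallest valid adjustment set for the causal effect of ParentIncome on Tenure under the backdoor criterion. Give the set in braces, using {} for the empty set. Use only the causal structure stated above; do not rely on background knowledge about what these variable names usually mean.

Variables eligible for adjustment (non-descendants of ParentIncome, excluding ParentIncome and Tenure): {Income}.
Backdoor paths from ParentIncome to Tenure:
  P1: ParentIncome <- Income -> Experience -> Tenure
  P2: ParentIncome <- Income -> Experience -> UnionMember -> Region <- Tenure
  P3: ParentIncome <- Income -> Experience -> Region <- Tenure
  P4: ParentIncome <- Income -> Tenure
The empty set is not sufficient: P1 (ParentIncome <- Income -> Experience -> Tenure) has no collider blocking it and no conditioned non-collider, so it is open.
Try {Income}:
  P1: blocked at fork node Income ∈ conditioning set.
  P2: blocked at fork node Income ∈ conditioning set.
  P3: blocked at fork node Income ∈ conditioning set.
  P4: blocked at fork node Income ∈ conditioning set.
{Income} contains no descendant of ParentIncome and blocks every backdoor path.
{Income} is the unique smallest valid adjustment set.

{Income}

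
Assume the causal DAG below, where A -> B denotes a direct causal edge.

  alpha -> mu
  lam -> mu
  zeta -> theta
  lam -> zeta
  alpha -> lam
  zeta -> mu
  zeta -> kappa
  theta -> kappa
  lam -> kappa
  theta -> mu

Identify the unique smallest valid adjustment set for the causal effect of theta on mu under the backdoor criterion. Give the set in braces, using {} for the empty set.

{zeta}

Variables eligible for adjustment (non-descendants of theta, excluding theta and mu): {alpha, lam, zeta}.
Backdoor paths from theta to mu:
  P1: theta <- zeta <- lam <- alpha -> mu
  P2: theta <- zeta <- lam -> mu
  P3: theta <- zeta -> mu
  P4: theta <- zeta -> kappa <- lam <- alpha -> mu
  P5: theta <- zeta -> kappa <- lam -> mu
The empty set is not sufficient: P1 (theta <- zeta <- lam <- alpha -> mu) has no collider blocking it and no conditioned non-collider, so it is open.
Try {zeta}:
  P1: blocked at chain node zeta ∈ conditioning set.
  P2: blocked at chain node zeta ∈ conditioning set.
  P3: blocked at fork node zeta ∈ conditioning set.
  P4: blocked at fork node zeta ∈ conditioning set.
  P5: blocked at fork node zeta ∈ conditioning set.
{zeta} contains no descendant of theta and blocks every backdoor path.
No other singleton works — e.g. {alpha} leaves P2 open — so {zeta} is the unique smallest valid adjustment set.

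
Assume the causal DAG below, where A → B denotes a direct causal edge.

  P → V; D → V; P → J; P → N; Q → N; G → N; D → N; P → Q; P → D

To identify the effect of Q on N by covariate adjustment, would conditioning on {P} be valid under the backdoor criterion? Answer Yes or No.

Backdoor paths from Q to N (paths whose first edge points into Q):
  P1: Q <- P -> D -> N
  P2: Q <- P -> N
  P3: Q <- P -> V <- D -> N
Condition 1 (no descendant of Q in the set): holds — descendants of Q are {N}; none are in {P}.
Condition 2 (every backdoor path blocked by {P}):
  P1: blocked at fork node P ∈ conditioning set.
  P2: blocked at fork node P ∈ conditioning set.
  P3: blocked at fork node P ∈ conditioning set.
{P} satisfies the backdoor criterion.

Yes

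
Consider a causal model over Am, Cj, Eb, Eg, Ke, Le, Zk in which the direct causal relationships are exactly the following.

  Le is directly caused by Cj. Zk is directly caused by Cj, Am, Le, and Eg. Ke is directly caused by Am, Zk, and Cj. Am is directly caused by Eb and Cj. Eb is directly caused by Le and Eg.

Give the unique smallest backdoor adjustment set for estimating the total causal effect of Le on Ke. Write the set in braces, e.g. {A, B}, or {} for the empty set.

{Cj}

Variables eligible for adjustment (non-descendants of Le, excluding Le and Ke): {Cj, Eg}.
Backdoor paths from Le to Ke:
  P1: Le <- Cj -> Am <- Eb <- Eg -> Zk -> Ke
  P2: Le <- Cj -> Am -> Zk -> Ke
  P3: Le <- Cj -> Am -> Ke
  P4: Le <- Cj -> Zk <- Eg -> Eb -> Am -> Ke
  P5: Le <- Cj -> Zk <- Am -> Ke
  P6: Le <- Cj -> Zk -> Ke
  P7: Le <- Cj -> Ke
The empty set is not sufficient: P2 (Le <- Cj -> Am -> Zk -> Ke) has no collider blocking it and no conditioned non-collider, so it is open.
Try {Cj}:
  P1: blocked at fork node Cj ∈ conditioning set.
  P2: blocked at fork node Cj ∈ conditioning set.
  P3: blocked at fork node Cj ∈ conditioning set.
  P4: blocked at fork node Cj ∈ conditioning set.
  P5: blocked at fork node Cj ∈ conditioning set.
  P6: blocked at fork node Cj ∈ conditioning set.
  P7: blocked at fork node Cj ∈ conditioning set.
{Cj} contains no descendant of Le and blocks every backdoor path.
No other singleton works — e.g. {Eg} leaves P2 open — so {Cj} is the unique smallest valid adjustment set.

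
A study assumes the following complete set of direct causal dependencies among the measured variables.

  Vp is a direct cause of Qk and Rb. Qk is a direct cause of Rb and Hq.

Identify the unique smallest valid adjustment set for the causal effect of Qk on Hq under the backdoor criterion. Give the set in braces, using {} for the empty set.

Variables eligible for adjustment (non-descendants of Qk, excluding Qk and Hq): {Vp}.
Backdoor paths from Qk to Hq:
  (none)
With no backdoor paths the empty set already satisfies the criterion, and it is trivially minimal.

{}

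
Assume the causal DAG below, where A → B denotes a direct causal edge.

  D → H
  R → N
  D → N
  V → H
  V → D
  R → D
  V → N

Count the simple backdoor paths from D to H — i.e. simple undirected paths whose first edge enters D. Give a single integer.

A backdoor path from D to H is any simple undirected path whose first edge points into D (i.e. leaves D via a parent).
Parents of D: {R, V}.
Enumerating:
  P1: D <- V -> H
  P2: D <- R -> N <- V -> H
That exhausts the simple backdoor paths. Count: 2.

2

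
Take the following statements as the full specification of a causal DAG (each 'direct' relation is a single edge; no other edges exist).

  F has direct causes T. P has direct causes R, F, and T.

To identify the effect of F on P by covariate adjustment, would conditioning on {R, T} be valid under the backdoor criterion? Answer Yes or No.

Backdoor paths from F to P (paths whose first edge points into F):
  P1: F <- T -> P
Condition 1 (no descendant of F in the set): holds — descendants of F are {P}; none are in {R, T}.
Condition 2 (every backdoor path blocked by {R, T}):
  P1: blocked at fork node T ∈ conditioning set.
{R, T} satisfies the backdoor criterion.

Yes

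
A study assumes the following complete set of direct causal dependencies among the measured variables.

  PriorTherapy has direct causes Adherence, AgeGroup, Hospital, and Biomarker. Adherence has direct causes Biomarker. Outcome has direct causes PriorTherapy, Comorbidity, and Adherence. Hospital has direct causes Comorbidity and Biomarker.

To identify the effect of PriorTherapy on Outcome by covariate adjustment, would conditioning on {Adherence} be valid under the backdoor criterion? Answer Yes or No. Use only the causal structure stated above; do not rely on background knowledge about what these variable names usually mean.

No

Backdoor paths from PriorTherapy to Outcome (paths whose first edge points into PriorTherapy):
  P1: PriorTherapy <- Biomarker -> Adherence -> Outcome
  P2: PriorTherapy <- Biomarker -> Hospital <- Comorbidity -> Outcome
  P3: PriorTherapy <- Adherence <- Biomarker -> Hospital <- Comorbidity -> Outcome
  P4: PriorTherapy <- Adherence -> Outcome
  P5: PriorTherapy <- Hospital <- Biomarker -> Adherence -> Outcome
  P6: PriorTherapy <- Hospital <- Comorbidity -> Outcome
Condition 1 (no descendant of PriorTherapy in the set): holds — descendants of PriorTherapy are {Outcome}; none are in {Adherence}.
Condition 2 (every backdoor path blocked by {Adherence}):
  P1: blocked at chain node Adherence ∈ conditioning set.
  P2: blocked at collider Hospital (neither it nor any descendant is in the conditioning set).
  P3: blocked at chain node Adherence ∈ conditioning set.
  P4: blocked at fork node Adherence ∈ conditioning set.
  P5: blocked at chain node Adherence ∈ conditioning set.
  P6: open — no interior node is in the conditioning set.
{Adherence} does not satisfy the backdoor criterion.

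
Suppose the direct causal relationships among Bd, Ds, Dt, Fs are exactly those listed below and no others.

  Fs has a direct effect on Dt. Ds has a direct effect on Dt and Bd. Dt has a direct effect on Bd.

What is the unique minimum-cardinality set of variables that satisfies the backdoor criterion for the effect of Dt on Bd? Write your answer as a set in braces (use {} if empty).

{Ds}

Variables eligible for adjustment (non-descendants of Dt, excluding Dt and Bd): {Ds, Fs}.
Backdoor paths from Dt to Bd:
  P1: Dt <- Ds -> Bd
The empty set is not sufficient: P1 (Dt <- Ds -> Bd) has no collider blocking it and no conditioned non-collider, so it is open.
Try {Ds}:
  P1: blocked at fork node Ds ∈ conditioning set.
{Ds} contains no descendant of Dt and blocks every backdoor path.
No other singleton works — e.g. {Fs} leaves P1 open — so {Ds} is the unique smallest valid adjustment set.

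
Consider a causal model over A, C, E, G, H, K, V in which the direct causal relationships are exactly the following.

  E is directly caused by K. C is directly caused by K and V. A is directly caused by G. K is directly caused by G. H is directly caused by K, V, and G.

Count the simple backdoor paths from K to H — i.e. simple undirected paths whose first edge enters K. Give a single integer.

1

A backdoor path from K to H is any simple undirected path whose first edge points into K (i.e. leaves K via a parent).
Parents of K: {G}.
Enumerating:
  P1: K <- G -> H
That exhausts the simple backdoor paths. Count: 1.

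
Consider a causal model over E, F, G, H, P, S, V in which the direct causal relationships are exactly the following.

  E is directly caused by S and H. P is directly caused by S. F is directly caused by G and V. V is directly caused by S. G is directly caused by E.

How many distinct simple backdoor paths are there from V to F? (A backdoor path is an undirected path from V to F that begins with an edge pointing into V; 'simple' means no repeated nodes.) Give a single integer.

1

A backdoor path from V to F is any simple undirected path whose first edge points into V (i.e. leaves V via a parent).
Parents of V: {S}.
Enumerating:
  P1: V <- S -> E -> G -> F
That exhausts the simple backdoor paths. Count: 1.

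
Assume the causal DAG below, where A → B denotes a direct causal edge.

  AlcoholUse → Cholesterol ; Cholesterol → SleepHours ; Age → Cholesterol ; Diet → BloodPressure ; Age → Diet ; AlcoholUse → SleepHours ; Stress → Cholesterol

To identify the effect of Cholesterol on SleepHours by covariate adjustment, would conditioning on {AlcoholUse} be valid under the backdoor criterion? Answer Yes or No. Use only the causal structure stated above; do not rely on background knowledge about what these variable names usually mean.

Yes

Backdoor paths from Cholesterol to SleepHours (paths whose first edge points into Cholesterol):
  P1: Cholesterol <- AlcoholUse -> SleepHours
Condition 1 (no descendant of Cholesterol in the set): holds — descendants of Cholesterol are {SleepHours}; none are in {AlcoholUse}.
Condition 2 (every backdoor path blocked by {AlcoholUse}):
  P1: blocked at fork node AlcoholUse ∈ conditioning set.
{AlcoholUse} satisfies the backdoor criterion.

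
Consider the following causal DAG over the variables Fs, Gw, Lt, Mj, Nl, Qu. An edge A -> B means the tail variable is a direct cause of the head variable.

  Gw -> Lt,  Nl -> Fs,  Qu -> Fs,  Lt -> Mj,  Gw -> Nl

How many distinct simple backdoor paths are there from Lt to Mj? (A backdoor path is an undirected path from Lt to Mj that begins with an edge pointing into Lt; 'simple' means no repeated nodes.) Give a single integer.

0

A backdoor path from Lt to Mj is any simple undirected path whose first edge points into Lt (i.e. leaves Lt via a parent).
Parents of Lt: {Gw}.
No simple path from any parent of Lt reaches Mj without revisiting Lt, so there are no backdoor paths.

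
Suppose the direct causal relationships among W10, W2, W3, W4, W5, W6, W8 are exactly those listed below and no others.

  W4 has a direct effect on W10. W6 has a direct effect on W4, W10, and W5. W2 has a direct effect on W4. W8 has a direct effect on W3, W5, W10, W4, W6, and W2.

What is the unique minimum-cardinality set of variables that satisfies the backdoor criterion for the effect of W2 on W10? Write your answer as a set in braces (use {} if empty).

Variables eligible for adjustment (non-descendants of W2, excluding W2 and W10): {W3, W5, W6, W8}.
Backdoor paths from W2 to W10:
  P1: W2 <- W8 -> W6 -> W4 -> W10
  P2: W2 <- W8 -> W6 -> W10
  P3: W2 <- W8 -> W4 <- W6 -> W10
  P4: W2 <- W8 -> W4 -> W10
  P5: W2 <- W8 -> W5 <- W6 -> W4 -> W10
  P6: W2 <- W8 -> W5 <- W6 -> W10
  P7: W2 <- W8 -> W10
The empty set is not sufficient: P1 (W2 <- W8 -> W6 -> W4 -> W10) has no collider blocking it and no conditioned non-collider, so it is open.
Try {W8}:
  P1: blocked at fork node W8 ∈ conditioning set.
  P2: blocked at fork node W8 ∈ conditioning set.
  P3: blocked at fork node W8 ∈ conditioning set.
  P4: blocked at fork node W8 ∈ conditioning set.
  P5: blocked at fork node W8 ∈ conditioning set.
  P6: blocked at fork node W8 ∈ conditioning set.
  P7: blocked at fork node W8 ∈ conditioning set.
{W8} contains no descendant of W2 and blocks every backdoor path.
No other singleton works — e.g. {W6} leaves P4 open — so {W8} is the unique smallest valid adjustment set.

{W8}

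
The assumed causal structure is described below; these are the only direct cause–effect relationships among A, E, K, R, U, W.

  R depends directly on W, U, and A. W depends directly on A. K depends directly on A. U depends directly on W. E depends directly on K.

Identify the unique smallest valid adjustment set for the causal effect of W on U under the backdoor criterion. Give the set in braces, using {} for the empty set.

Variables eligible for adjustment (non-descendants of W, excluding W and U): {A, E, K}.
Backdoor paths from W to U:
  P1: W <- A -> R <- U
Each backdoor path contains an unconditioned collider, so every path is already blocked with the empty conditioning set:
  P1: blocked at collider R (neither it nor any descendant is in the conditioning set).
The empty set is therefore the unique smallest valid set.

{}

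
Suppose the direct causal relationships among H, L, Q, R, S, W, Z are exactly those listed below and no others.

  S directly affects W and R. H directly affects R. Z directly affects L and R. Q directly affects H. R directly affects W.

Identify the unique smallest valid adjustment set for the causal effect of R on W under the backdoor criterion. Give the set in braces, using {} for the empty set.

Variables eligible for adjustment (non-descendants of R, excluding R and W): {H, L, Q, S, Z}.
Backdoor paths from R to W:
  P1: R <- S -> W
The empty set is not sufficient: P1 (R <- S -> W) has no collider blocking it and no conditioned non-collider, so it is open.
Try {S}:
  P1: blocked at fork node S ∈ conditioning set.
{S} contains no descendant of R and blocks every backdoor path.
No other singleton works — e.g. {Z} leaves P1 open — so {S} is the unique smallest valid adjustment set.

{S}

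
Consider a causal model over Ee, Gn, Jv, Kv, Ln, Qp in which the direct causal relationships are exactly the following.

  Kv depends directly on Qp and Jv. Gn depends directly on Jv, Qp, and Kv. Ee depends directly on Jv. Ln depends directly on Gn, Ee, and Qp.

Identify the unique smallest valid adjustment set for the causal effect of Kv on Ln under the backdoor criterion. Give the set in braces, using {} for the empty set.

{Jv, Qp}

Variables eligible for adjustment (non-descendants of Kv, excluding Kv and Ln): {Ee, Jv, Qp}.
Backdoor paths from Kv to Ln:
  P1: Kv <- Qp -> Gn <- Jv -> Ee -> Ln
  P2: Kv <- Qp -> Gn -> Ln
  P3: Kv <- Qp -> Ln
  P4: Kv <- Jv -> Gn <- Qp -> Ln
  P5: Kv <- Jv -> Gn -> Ln
  P6: Kv <- Jv -> Ee -> Ln
The empty set is not sufficient: P2 (Kv <- Qp -> Gn -> Ln) has no collider blocking it and no conditioned non-collider, so it is open.
Try {Jv, Qp}:
  P1: blocked at fork node Qp ∈ conditioning set.
  P2: blocked at fork node Qp ∈ conditioning set.
  P3: blocked at fork node Qp ∈ conditioning set.
  P4: blocked at fork node Jv ∈ conditioning set.
  P5: blocked at fork node Jv ∈ conditioning set.
  P6: blocked at fork node Jv ∈ conditioning set.
{Jv, Qp} contains no descendant of Kv and blocks every backdoor path.
Every element of {Jv, Qp} is needed (dropping Jv leaves P5 open; dropping Qp leaves P2 open), so no proper subset is valid.
Among all size-2 subsets of the eligible variables, only {Jv, Qp} blocks every backdoor path, so it is the unique smallest valid adjustment set.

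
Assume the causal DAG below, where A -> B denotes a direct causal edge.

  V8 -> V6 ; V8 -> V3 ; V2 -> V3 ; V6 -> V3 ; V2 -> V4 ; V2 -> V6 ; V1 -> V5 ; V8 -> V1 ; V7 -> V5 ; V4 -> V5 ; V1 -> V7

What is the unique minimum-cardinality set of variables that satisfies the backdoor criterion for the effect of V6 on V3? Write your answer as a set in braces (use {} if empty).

{V2, V8}

Variables eligible for adjustment (non-descendants of V6, excluding V6 and V3): {V1, V2, V4, V5, V7, V8}.
Backdoor paths from V6 to V3:
  P1: V6 <- V2 -> V4 -> V5 <- V1 <- V8 -> V3
  P2: V6 <- V2 -> V4 -> V5 <- V7 <- V1 <- V8 -> V3
  P3: V6 <- V2 -> V3
  P4: V6 <- V8 -> V1 -> V7 -> V5 <- V4 <- V2 -> V3
  P5: V6 <- V8 -> V1 -> V5 <- V4 <- V2 -> V3
  P6: V6 <- V8 -> V3
The empty set is not sufficient: P3 (V6 <- V2 -> V3) has no collider blocking it and no conditioned non-collider, so it is open.
Try {V2, V8}:
  P1: blocked at fork node V2 ∈ conditioning set.
  P2: blocked at fork node V2 ∈ conditioning set.
  P3: blocked at fork node V2 ∈ conditioning set.
  P4: blocked at fork node V8 ∈ conditioning set.
  P5: blocked at fork node V8 ∈ conditioning set.
  P6: blocked at fork node V8 ∈ conditioning set.
{V2, V8} contains no descendant of V6 and blocks every backdoor path.
Every element of {V2, V8} is needed (dropping V2 leaves P3 open; dropping V8 leaves P6 open), so no proper subset is valid.
Among all size-2 subsets of the eligible variables, only {V2, V8} blocks every backdoor path, so it is the unique smallest valid adjustment set.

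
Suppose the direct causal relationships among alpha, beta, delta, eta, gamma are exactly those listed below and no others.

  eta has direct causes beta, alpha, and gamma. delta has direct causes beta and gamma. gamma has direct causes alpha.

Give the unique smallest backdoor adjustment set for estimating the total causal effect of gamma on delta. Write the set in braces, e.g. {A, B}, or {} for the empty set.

{}

Variables eligible for adjustment (non-descendants of gamma, excluding gamma and delta): {alpha, beta}.
Backdoor paths from gamma to delta:
  P1: gamma <- alpha -> eta <- beta -> delta
Each backdoor path contains an unconditioned collider, so every path is already blocked with the empty conditioning set:
  P1: blocked at collider eta (neither it nor any descendant is in the conditioning set).
The empty set is therefore the unique smallest valid set.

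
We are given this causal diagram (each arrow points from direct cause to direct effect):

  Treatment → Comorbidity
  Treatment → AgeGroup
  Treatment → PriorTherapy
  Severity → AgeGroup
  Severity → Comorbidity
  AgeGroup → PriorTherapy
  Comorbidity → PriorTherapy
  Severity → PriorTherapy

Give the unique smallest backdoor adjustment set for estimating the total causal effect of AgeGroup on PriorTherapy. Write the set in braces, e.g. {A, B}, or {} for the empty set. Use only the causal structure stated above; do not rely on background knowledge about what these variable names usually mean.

{Severity, Treatment}

Variables eligible for adjustment (non-descendants of AgeGroup, excluding AgeGroup and PriorTherapy): {Comorbidity, Severity, Treatment}.
Backdoor paths from AgeGroup to PriorTherapy:
  P1: AgeGroup <- Severity -> Comorbidity <- Treatment -> PriorTherapy
  P2: AgeGroup <- Severity -> Comorbidity -> PriorTherapy
  P3: AgeGroup <- Severity -> PriorTherapy
  P4: AgeGroup <- Treatment -> Comorbidity <- Severity -> PriorTherapy
  P5: AgeGroup <- Treatment -> Comorbidity -> PriorTherapy
  P6: AgeGroup <- Treatment -> PriorTherapy
The empty set is not sufficient: P2 (AgeGroup <- Severity -> Comorbidity -> PriorTherapy) has no collider blocking it and no conditioned non-collider, so it is open.
Try {Severity, Treatment}:
  P1: blocked at fork node Severity ∈ conditioning set.
  P2: blocked at fork node Severity ∈ conditioning set.
  P3: blocked at fork node Severity ∈ conditioning set.
  P4: blocked at fork node Treatment ∈ conditioning set.
  P5: blocked at fork node Treatment ∈ conditioning set.
  P6: blocked at fork node Treatment ∈ conditioning set.
{Severity, Treatment} contains no descendant of AgeGroup and blocks every backdoor path.
Every element of {Severity, Treatment} is needed (dropping Severity leaves P2 open; dropping Treatment leaves P5 open), so no proper subset is valid.
Among all size-2 subsets of the eligible variables, only {Severity, Treatment} blocks every backdoor path, so it is the unique smallest valid adjustment set.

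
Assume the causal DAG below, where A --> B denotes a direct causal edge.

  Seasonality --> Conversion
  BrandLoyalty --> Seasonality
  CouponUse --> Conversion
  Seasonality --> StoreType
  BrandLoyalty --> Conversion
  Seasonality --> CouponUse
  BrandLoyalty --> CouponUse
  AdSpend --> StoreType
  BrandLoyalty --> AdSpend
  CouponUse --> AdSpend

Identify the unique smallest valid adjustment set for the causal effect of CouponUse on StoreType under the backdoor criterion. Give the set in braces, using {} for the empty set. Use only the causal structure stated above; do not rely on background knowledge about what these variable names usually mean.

{BrandLoyalty, Seasonality}

Variables eligible for adjustment (non-descendants of CouponUse, excluding CouponUse and StoreType): {BrandLoyalty, Seasonality}.
Backdoor paths from CouponUse to StoreType:
  P1: CouponUse <- BrandLoyalty -> Seasonality -> StoreType
  P2: CouponUse <- BrandLoyalty -> AdSpend -> StoreType
  P3: CouponUse <- BrandLoyalty -> Conversion <- Seasonality -> StoreType
  P4: CouponUse <- Seasonality <- BrandLoyalty -> AdSpend -> StoreType
  P5: CouponUse <- Seasonality -> StoreType
  P6: CouponUse <- Seasonality -> Conversion <- BrandLoyalty -> AdSpend -> StoreType
The empty set is not sufficient: P1 (CouponUse <- BrandLoyalty -> Seasonality -> StoreType) has no collider blocking it and no conditioned non-collider, so it is open.
Try {BrandLoyalty, Seasonality}:
  P1: blocked at fork node BrandLoyalty ∈ conditioning set.
  P2: blocked at fork node BrandLoyalty ∈ conditioning set.
  P3: blocked at fork node BrandLoyalty ∈ conditioning set.
  P4: blocked at chain node Seasonality ∈ conditioning set.
  P5: blocked at fork node Seasonality ∈ conditioning set.
  P6: blocked at fork node Seasonality ∈ conditioning set.
{BrandLoyalty, Seasonality} contains no descendant of CouponUse and blocks every backdoor path.
Every element of {BrandLoyalty, Seasonality} is needed (dropping BrandLoyalty leaves P2 open; dropping Seasonality leaves P5 open), so no proper subset is valid.
Among all size-2 subsets of the eligible variables, only {BrandLoyalty, Seasonality} blocks every backdoor path, so it is the unique smallest valid adjustment set.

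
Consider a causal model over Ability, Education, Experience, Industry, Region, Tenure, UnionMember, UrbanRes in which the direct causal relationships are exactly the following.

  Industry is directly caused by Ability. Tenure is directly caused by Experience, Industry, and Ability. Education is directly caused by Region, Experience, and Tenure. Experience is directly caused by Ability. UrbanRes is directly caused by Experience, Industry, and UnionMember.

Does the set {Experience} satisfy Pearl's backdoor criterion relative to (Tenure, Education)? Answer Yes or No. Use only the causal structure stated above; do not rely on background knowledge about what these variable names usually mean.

Backdoor paths from Tenure to Education (paths whose first edge points into Tenure):
  P1: Tenure <- Ability -> Experience -> Education
  P2: Tenure <- Ability -> Industry -> UrbanRes <- Experience -> Education
  P3: Tenure <- Experience -> Education
  P4: Tenure <- Industry <- Ability -> Experience -> Education
  P5: Tenure <- Industry -> UrbanRes <- Experience -> Education
Condition 1 (no descendant of Tenure in the set): holds — descendants of Tenure are {Education}; none are in {Experience}.
Condition 2 (every backdoor path blocked by {Experience}):
  P1: blocked at chain node Experience ∈ conditioning set.
  P2: blocked at collider UrbanRes (neither it nor any descendant is in the conditioning set).
  P3: blocked at fork node Experience ∈ conditioning set.
  P4: blocked at chain node Experience ∈ conditioning set.
  P5: blocked at collider UrbanRes (neither it nor any descendant is in the conditioning set).
{Experience} satisfies the backdoor criterion.

Yes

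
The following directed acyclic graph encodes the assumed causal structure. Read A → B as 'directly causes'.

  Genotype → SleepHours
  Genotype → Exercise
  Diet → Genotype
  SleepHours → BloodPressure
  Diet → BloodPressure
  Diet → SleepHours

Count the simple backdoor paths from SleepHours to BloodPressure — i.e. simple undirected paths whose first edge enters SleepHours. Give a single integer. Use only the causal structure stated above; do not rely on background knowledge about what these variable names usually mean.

A backdoor path from SleepHours to BloodPressure is any simple undirected path whose first edge points into SleepHours (i.e. leaves SleepHours via a parent).
Parents of SleepHours: {Diet, Genotype}.
Enumerating:
  P1: SleepHours <- Diet -> BloodPressure
  P2: SleepHours <- Genotype <- Diet -> BloodPressure
That exhausts the simple backdoor paths. Count: 2.

2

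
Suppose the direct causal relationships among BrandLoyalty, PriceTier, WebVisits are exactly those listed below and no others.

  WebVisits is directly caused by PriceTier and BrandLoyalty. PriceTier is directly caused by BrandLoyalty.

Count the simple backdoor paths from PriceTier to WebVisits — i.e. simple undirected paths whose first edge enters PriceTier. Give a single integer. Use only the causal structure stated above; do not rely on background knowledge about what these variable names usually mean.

1

A backdoor path from PriceTier to WebVisits is any simple undirected path whose first edge points into PriceTier (i.e. leaves PriceTier via a parent).
Parents of PriceTier: {BrandLoyalty}.
Enumerating:
  P1: PriceTier <- BrandLoyalty -> WebVisits
That exhausts the simple backdoor paths. Count: 1.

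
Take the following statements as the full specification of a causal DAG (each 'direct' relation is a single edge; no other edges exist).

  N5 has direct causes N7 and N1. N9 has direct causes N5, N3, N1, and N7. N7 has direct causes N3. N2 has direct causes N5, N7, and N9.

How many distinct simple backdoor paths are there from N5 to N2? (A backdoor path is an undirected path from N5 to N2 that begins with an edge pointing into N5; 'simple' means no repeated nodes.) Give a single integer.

A backdoor path from N5 to N2 is any simple undirected path whose first edge points into N5 (i.e. leaves N5 via a parent).
Parents of N5: {N1, N7}.
Enumerating:
  P1: N5 <- N1 -> N9 <- N3 -> N7 -> N2
  P2: N5 <- N1 -> N9 <- N7 -> N2
  P3: N5 <- N1 -> N9 -> N2
  P4: N5 <- N7 <- N3 -> N9 -> N2
  P5: N5 <- N7 -> N9 -> N2
  P6: N5 <- N7 -> N2
That exhausts the simple backdoor paths. Count: 6.

6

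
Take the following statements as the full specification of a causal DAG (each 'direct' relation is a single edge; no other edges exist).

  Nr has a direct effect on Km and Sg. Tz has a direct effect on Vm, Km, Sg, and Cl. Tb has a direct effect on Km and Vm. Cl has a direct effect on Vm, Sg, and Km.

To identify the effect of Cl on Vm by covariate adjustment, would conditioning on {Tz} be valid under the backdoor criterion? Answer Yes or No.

Backdoor paths from Cl to Vm (paths whose first edge points into Cl):
  P1: Cl <- Tz -> Vm
  P2: Cl <- Tz -> Km <- Tb -> Vm
  P3: Cl <- Tz -> Sg <- Nr -> Km <- Tb -> Vm
Condition 1 (no descendant of Cl in the set): holds — descendants of Cl are {Km, Sg, Vm}; none are in {Tz}.
Condition 2 (every backdoor path blocked by {Tz}):
  P1: blocked at fork node Tz ∈ conditioning set.
  P2: blocked at fork node Tz ∈ conditioning set.
  P3: blocked at fork node Tz ∈ conditioning set.
{Tz} satisfies the backdoor criterion.

Yes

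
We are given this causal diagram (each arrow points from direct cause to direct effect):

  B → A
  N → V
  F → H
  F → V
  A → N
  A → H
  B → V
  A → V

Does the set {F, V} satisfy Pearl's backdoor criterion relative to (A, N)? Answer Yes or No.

Backdoor paths from A to N (paths whose first edge points into A):
  P1: A <- B -> V <- N
Condition 1 (no descendant of A in the set): FAILS — V is a descendant of A.
Condition 2 (every backdoor path blocked by {F, V}):
  P1: open — collider(s) V are conditioned on (or have a conditioned descendant) and no non-collider on the path is in the set.
{F, V} does not satisfy the backdoor criterion.

No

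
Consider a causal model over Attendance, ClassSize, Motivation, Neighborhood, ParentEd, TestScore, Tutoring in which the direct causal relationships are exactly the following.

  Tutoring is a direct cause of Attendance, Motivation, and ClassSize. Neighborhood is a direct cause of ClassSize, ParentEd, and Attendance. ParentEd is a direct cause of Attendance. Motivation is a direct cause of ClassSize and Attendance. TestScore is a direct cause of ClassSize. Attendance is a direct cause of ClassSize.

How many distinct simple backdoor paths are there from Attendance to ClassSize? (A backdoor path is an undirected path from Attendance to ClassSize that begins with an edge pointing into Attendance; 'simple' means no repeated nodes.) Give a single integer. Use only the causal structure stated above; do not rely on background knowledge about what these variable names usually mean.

6

A backdoor path from Attendance to ClassSize is any simple undirected path whose first edge points into Attendance (i.e. leaves Attendance via a parent).
Parents of Attendance: {Motivation, Neighborhood, ParentEd, Tutoring}.
Enumerating:
  P1: Attendance <- Neighborhood -> ClassSize
  P2: Attendance <- ParentEd <- Neighborhood -> ClassSize
  P3: Attendance <- Tutoring -> Motivation -> ClassSize
  P4: Attendance <- Tutoring -> ClassSize
  P5: Attendance <- Motivation <- Tutoring -> ClassSize
  P6: Attendance <- Motivation -> ClassSize
That exhausts the simple backdoor paths. Count: 6.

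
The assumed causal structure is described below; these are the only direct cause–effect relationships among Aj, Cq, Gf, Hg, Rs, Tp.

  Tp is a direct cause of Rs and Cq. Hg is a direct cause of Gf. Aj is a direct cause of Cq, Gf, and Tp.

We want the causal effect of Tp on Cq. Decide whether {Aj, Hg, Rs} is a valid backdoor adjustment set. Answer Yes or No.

Backdoor paths from Tp to Cq (paths whose first edge points into Tp):
  P1: Tp <- Aj -> Cq
Condition 1 (no descendant of Tp in the set): FAILS — Rs is a descendant of Tp.
Condition 2 (every backdoor path blocked by {Aj, Hg, Rs}):
  P1: blocked at fork node Aj ∈ conditioning set.
{Aj, Hg, Rs} does not satisfy the backdoor criterion.

No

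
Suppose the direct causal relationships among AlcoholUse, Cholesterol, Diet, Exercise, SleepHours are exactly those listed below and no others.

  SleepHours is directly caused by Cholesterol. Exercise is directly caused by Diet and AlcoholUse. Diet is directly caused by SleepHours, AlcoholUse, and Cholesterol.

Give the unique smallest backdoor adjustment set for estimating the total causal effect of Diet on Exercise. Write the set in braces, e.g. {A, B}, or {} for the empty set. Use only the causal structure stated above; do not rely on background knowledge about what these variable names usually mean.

Variables eligible for adjustment (non-descendants of Diet, excluding Diet and Exercise): {AlcoholUse, Cholesterol, SleepHours}.
Backdoor paths from Diet to Exercise:
  P1: Diet <- AlcoholUse -> Exercise
The empty set is not sufficient: P1 (Diet <- AlcoholUse -> Exercise) has no collider blocking it and no conditioned non-collider, so it is open.
Try {AlcoholUse}:
  P1: blocked at fork node AlcoholUse ∈ conditioning set.
{AlcoholUse} contains no descendant of Diet and blocks every backdoor path.
No other singleton works — e.g. {Cholesterol} leaves P1 open — so {AlcoholUse} is the unique smallest valid adjustment set.

{AlcoholUse}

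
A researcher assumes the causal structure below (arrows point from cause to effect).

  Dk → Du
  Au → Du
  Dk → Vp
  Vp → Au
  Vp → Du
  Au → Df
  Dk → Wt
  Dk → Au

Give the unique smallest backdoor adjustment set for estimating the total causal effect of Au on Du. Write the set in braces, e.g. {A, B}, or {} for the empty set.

Variables eligible for adjustment (non-descendants of Au, excluding Au and Du): {Dk, Vp, Wt}.
Backdoor paths from Au to Du:
  P1: Au <- Dk -> Vp -> Du
  P2: Au <- Dk -> Du
  P3: Au <- Vp <- Dk -> Du
  P4: Au <- Vp -> Du
The empty set is not sufficient: P1 (Au <- Dk -> Vp -> Du) has no collider blocking it and no conditioned non-collider, so it is open.
Try {Dk, Vp}:
  P1: blocked at fork node Dk ∈ conditioning set.
  P2: blocked at fork node Dk ∈ conditioning set.
  P3: blocked at chain node Vp ∈ conditioning set.
  P4: blocked at fork node Vp ∈ conditioning set.
{Dk, Vp} contains no descendant of Au and blocks every backdoor path.
Every element of {Dk, Vp} is needed (dropping Dk leaves P2 open; dropping Vp leaves P4 open), so no proper subset is valid.
Among all size-2 subsets of the eligible variables, only {Dk, Vp} blocks every backdoor path, so it is the unique smallest valid adjustment set.

{Dk, Vp}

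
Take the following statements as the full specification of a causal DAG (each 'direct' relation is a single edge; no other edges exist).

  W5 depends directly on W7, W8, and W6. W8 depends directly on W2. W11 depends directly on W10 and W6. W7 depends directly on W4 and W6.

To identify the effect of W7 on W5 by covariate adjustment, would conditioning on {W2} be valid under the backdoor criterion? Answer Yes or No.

No

Backdoor paths from W7 to W5 (paths whose first edge points into W7):
  P1: W7 <- W6 -> W5
Condition 1 (no descendant of W7 in the set): holds — descendants of W7 are {W5}; none are in {W2}.
Condition 2 (every backdoor path blocked by {W2}):
  P1: open — no interior node is in the conditioning set.
{W2} does not satisfy the backdoor criterion.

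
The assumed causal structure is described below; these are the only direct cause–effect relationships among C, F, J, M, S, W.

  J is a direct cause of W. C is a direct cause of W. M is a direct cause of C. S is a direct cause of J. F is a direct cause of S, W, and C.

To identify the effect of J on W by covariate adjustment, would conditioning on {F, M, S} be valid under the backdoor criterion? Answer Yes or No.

Backdoor paths from J to W (paths whose first edge points into J):
  P1: J <- S <- F -> C -> W
  P2: J <- S <- F -> W
Condition 1 (no descendant of J in the set): holds — descendants of J are {W}; none are in {F, M, S}.
Condition 2 (every backdoor path blocked by {F, M, S}):
  P1: blocked at chain node S ∈ conditioning set.
  P2: blocked at chain node S ∈ conditioning set.
{F, M, S} satisfies the backdoor criterion.

Yes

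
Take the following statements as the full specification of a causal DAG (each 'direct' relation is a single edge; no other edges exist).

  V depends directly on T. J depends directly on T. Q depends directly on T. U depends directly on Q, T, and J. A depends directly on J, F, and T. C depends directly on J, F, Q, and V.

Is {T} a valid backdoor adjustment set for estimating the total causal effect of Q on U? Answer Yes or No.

Backdoor paths from Q to U (paths whose first edge points into Q):
  P1: Q <- T -> J -> U
  P2: Q <- T -> V -> C <- F -> A <- J -> U
  P3: Q <- T -> V -> C <- J -> U
  P4: Q <- T -> A <- F -> C <- J -> U
  P5: Q <- T -> A <- J -> U
  P6: Q <- T -> U
Condition 1 (no descendant of Q in the set): holds — descendants of Q are {C, U}; none are in {T}.
Condition 2 (every backdoor path blocked by {T}):
  P1: blocked at fork node T ∈ conditioning set.
  P2: blocked at fork node T ∈ conditioning set.
  P3: blocked at fork node T ∈ conditioning set.
  P4: blocked at fork node T ∈ conditioning set.
  P5: blocked at fork node T ∈ conditioning set.
  P6: blocked at fork node T ∈ conditioning set.
{T} satisfies the backdoor criterion.

Yes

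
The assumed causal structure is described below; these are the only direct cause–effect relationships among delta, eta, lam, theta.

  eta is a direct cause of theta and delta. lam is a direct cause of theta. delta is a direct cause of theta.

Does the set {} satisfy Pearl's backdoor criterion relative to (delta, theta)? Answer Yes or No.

Backdoor paths from delta to theta (paths whose first edge points into delta):
  P1: delta <- eta -> theta
Condition 1 (no descendant of delta in the set): holds — descendants of delta are {theta}; none are in {}.
Condition 2 (every backdoor path blocked by {}):
  P1: open — no interior node is in the conditioning set.
{} does not satisfy the backdoor criterion.

No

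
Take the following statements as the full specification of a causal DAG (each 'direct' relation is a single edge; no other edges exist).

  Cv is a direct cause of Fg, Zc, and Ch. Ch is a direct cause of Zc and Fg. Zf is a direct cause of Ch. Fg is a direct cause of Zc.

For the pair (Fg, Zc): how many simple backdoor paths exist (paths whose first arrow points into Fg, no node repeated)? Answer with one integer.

4

A backdoor path from Fg to Zc is any simple undirected path whose first edge points into Fg (i.e. leaves Fg via a parent).
Parents of Fg: {Ch, Cv}.
Enumerating:
  P1: Fg <- Cv -> Ch -> Zc
  P2: Fg <- Cv -> Zc
  P3: Fg <- Ch <- Cv -> Zc
  P4: Fg <- Ch -> Zc
That exhausts the simple backdoor paths. Count: 4.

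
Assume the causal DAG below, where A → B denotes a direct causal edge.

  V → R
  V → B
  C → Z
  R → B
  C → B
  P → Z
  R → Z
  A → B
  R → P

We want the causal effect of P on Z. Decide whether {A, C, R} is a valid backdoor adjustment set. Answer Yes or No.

Yes

Backdoor paths from P to Z (paths whose first edge points into P):
  P1: P <- R <- V -> B <- C -> Z
  P2: P <- R -> B <- C -> Z
  P3: P <- R -> Z
Condition 1 (no descendant of P in the set): holds — descendants of P are {Z}; none are in {A, C, R}.
Condition 2 (every backdoor path blocked by {A, C, R}):
  P1: blocked at chain node R ∈ conditioning set.
  P2: blocked at fork node R ∈ conditioning set.
  P3: blocked at fork node R ∈ conditioning set.
{A, C, R} satisfies the backdoor criterion.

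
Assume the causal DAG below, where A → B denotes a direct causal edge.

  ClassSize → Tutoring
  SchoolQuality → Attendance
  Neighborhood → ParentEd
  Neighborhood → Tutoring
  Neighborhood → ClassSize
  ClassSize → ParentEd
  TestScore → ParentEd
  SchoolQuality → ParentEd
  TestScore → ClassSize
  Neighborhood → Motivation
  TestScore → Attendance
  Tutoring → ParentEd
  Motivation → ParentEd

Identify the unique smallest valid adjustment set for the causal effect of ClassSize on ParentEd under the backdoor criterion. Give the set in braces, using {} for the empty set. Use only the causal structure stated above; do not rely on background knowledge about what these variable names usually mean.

{Neighborhood, TestScore}

Variables eligible for adjustment (non-descendants of ClassSize, excluding ClassSize and ParentEd): {Attendance, Motivation, Neighborhood, SchoolQuality, TestScore}.
Backdoor paths from ClassSize to ParentEd:
  P1: ClassSize <- TestScore -> Attendance <- SchoolQuality -> ParentEd
  P2: ClassSize <- TestScore -> ParentEd
  P3: ClassSize <- Neighborhood -> Tutoring -> ParentEd
  P4: ClassSize <- Neighborhood -> Motivation -> ParentEd
  P5: ClassSize <- Neighborhood -> ParentEd
The empty set is not sufficient: P2 (ClassSize <- TestScore -> ParentEd) has no collider blocking it and no conditioned non-collider, so it is open.
Try {Neighborhood, TestScore}:
  P1: blocked at fork node TestScore ∈ conditioning set.
  P2: blocked at fork node TestScore ∈ conditioning set.
  P3: blocked at fork node Neighborhood ∈ conditioning set.
  P4: blocked at fork node Neighborhood ∈ conditioning set.
  P5: blocked at fork node Neighborhood ∈ conditioning set.
{Neighborhood, TestScore} contains no descendant of ClassSize and blocks every backdoor path.
Every element of {Neighborhood, TestScore} is needed (dropping Neighborhood leaves P3 open; dropping TestScore leaves P2 open), so no proper subset is valid.
Among all size-2 subsets of the eligible variables, only {Neighborhood, TestScore} blocks every backdoor path, so it is the unique smallest valid adjustment set.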